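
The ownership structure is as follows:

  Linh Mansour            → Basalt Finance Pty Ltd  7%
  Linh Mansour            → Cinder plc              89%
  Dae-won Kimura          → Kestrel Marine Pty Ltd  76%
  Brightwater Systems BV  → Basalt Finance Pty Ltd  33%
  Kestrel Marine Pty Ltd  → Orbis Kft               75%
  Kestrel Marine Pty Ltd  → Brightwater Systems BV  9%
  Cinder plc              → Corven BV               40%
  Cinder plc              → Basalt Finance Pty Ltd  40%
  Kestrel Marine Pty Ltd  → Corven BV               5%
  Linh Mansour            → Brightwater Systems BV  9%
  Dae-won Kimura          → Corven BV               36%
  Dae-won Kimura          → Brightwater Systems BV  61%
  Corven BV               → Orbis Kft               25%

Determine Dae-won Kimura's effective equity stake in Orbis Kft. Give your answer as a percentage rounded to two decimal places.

Dae-won reaches Orbis along 3 paths.
Via Corven: 36% × 25% = 9%.
Via Kestrel → Corven: 76% × 5% × 25% = 0.95%.
Via Kestrel: 76% × 75% = 57%.
Total: 9% + 0.95% + 57% = 66.95%.

66.95%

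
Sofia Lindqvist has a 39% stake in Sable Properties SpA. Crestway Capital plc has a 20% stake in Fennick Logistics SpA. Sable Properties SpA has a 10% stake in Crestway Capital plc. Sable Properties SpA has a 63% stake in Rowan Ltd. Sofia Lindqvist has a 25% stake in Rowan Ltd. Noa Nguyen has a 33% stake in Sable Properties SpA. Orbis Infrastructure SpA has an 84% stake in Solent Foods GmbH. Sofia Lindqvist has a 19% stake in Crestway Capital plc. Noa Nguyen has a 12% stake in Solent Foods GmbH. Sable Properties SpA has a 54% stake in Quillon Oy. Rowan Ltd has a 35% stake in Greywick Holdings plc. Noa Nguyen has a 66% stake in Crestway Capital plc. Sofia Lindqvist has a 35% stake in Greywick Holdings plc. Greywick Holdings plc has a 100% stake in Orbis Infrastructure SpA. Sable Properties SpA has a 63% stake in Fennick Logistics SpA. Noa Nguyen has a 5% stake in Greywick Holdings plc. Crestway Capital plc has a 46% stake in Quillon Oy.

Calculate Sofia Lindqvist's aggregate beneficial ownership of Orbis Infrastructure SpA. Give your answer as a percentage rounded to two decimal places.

52.35%

Sofia reaches Orbis along 3 paths.
Via Rowan → Greywick: 25% × 35% × 100% = 8.75%.
Via Sable → Rowan → Greywick: 39% × 63% × 35% × 100% = 8.5995%.
Via Greywick: 35% × 100% = 35%.
Total: 8.75% + 8.5995% + 35% = 52.3495%.
Rounded: 52.35%.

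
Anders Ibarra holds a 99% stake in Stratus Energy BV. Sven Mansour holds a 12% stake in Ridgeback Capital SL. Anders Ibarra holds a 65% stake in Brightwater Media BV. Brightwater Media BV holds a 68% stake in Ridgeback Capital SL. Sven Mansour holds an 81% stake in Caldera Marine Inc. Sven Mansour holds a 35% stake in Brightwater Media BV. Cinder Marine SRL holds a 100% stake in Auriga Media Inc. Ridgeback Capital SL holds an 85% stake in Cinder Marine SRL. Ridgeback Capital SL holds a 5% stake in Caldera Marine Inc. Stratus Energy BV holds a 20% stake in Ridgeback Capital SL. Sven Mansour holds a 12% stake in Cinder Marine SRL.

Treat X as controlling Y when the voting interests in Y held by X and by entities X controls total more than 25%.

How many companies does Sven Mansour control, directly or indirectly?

5

Sven holds 35% of Brightwater, so Sven controls Brightwater.
Brightwater and Sven together hold 68% + 12% = 80% of Ridgeback, so Sven controls Ridgeback.
Sven and Ridgeback together hold 81% + 5% = 86% of Caldera, so Sven controls Caldera.
Ridgeback and Sven together hold 85% + 12% = 97% of Cinder, so Sven controls Cinder.
Cinder holds 100% of Auriga, so Sven controls Auriga.
No other company's threshold is met.
Sven controls 5 companies.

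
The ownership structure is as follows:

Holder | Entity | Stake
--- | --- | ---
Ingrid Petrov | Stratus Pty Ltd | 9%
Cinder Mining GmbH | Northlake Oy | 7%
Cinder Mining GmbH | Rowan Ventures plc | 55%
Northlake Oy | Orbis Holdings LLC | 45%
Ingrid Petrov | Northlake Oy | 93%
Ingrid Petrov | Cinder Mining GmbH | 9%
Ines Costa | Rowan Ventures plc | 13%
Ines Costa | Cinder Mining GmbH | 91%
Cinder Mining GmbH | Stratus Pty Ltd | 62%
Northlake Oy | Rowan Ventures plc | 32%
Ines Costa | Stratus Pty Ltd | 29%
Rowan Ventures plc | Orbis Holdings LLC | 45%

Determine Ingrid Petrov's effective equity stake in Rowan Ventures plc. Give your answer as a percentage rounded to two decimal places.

34.91%

Ingrid reaches Rowan along 3 paths.
Via Cinder: 9% × 55% = 4.95%.
Via Northlake: 93% × 32% = 29.76%.
Via Cinder → Northlake: 9% × 7% × 32% = 0.2016%.
Total: 4.95% + 29.76% + 0.2016% = 34.9116%.
Rounded: 34.91%.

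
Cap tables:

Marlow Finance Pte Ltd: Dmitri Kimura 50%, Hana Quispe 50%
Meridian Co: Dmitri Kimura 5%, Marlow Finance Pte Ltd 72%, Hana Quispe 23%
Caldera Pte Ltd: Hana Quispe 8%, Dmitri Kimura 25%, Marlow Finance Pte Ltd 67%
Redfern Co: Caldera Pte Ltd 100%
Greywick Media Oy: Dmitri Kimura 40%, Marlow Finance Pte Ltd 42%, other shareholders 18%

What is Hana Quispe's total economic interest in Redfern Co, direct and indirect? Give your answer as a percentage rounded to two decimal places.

Hana reaches Redfern along 2 paths.
Via Caldera: 8% × 100% = 8%.
Via Marlow → Caldera: 50% × 67% × 100% = 33.5%.
Total: 8% + 33.5% = 41.5%.
Rounded: 41.50%.

41.50%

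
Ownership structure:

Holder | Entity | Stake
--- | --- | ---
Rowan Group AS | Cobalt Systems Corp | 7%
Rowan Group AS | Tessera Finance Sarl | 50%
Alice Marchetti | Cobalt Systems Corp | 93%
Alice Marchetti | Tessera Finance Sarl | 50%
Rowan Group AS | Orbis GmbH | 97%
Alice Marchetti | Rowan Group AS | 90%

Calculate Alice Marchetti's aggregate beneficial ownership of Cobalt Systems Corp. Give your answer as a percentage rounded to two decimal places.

99.30%

Alice reaches Cobalt along 2 paths.
Direct stake: 93% = 93%.
Via Rowan: 90% × 7% = 6.3%.
Total: 93% + 6.3% = 99.3%.
Rounded: 99.30%.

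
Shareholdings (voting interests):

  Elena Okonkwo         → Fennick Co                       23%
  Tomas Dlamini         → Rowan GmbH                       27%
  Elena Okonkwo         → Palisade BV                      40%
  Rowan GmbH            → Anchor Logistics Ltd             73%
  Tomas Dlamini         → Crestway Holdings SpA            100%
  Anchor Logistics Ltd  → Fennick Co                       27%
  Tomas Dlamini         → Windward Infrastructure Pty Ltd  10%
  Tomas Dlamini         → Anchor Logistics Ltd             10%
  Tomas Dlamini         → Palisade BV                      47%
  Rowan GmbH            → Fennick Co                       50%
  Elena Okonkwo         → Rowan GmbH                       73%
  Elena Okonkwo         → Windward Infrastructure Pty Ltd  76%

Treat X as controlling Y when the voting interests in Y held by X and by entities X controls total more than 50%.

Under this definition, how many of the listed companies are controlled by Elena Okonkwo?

Elena holds 73% of Rowan, so Elena controls Rowan.
Elena holds 76% of Windward, so Elena controls Windward.
Rowan holds 73% of Anchor, so Elena controls Anchor.
Elena and Anchor and Rowan together hold 23% + 27% + 50% = 100% of Fennick, so Elena controls Fennick.
No other company's threshold is met.
Elena controls 4 companies.

4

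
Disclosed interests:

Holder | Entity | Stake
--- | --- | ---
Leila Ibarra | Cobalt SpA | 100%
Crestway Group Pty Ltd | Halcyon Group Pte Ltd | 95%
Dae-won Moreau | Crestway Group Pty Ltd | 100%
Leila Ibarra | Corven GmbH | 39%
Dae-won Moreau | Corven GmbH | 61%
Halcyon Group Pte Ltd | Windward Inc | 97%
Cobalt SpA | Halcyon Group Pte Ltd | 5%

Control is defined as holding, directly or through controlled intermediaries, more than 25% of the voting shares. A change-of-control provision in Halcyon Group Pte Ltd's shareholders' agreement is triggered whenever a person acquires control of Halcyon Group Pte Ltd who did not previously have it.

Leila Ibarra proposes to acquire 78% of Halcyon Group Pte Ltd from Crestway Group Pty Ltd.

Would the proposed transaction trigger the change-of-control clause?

The purchase adds only to Leila's holdings (Crestway's stake shrinks), so Leila is the only person who could newly come to control Halcyon.
Leila holds 100% of Cobalt, so Leila controls Cobalt.
Leila holds 39% of Corven, so Leila controls Corven.
In Halcyon, Leila's side holds only 5%, not > 25%.
So before the transaction, Leila does not control Halcyon.
After the purchase, Leila holds 78% of Halcyon directly, and Crestway's stake falls to 17%.
Cobalt and Leila together hold 5% + 78% = 83% of Halcyon, so Leila controls Halcyon.
Leila did not control Halcyon before and does after, so the clause is triggered.

Yes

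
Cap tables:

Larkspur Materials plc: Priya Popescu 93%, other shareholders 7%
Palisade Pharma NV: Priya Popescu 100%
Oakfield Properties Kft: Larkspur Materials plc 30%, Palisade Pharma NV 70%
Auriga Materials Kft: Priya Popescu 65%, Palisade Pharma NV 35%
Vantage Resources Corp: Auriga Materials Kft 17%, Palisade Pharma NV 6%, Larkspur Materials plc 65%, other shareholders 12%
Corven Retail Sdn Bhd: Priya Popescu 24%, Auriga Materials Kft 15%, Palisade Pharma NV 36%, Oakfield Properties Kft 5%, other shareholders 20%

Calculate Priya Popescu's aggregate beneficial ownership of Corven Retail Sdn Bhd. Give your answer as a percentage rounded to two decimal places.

79.90%

Priya reaches Corven along 6 paths.
Direct stake: 24% = 24%.
Via Auriga: 65% × 15% = 9.75%.
Via Palisade → Auriga: 100% × 35% × 15% = 5.25%.
Via Palisade: 100% × 36% = 36%.
Via Larkspur → Oakfield: 93% × 30% × 5% = 1.395%.
Via Palisade → Oakfield: 100% × 70% × 5% = 3.5%.
Total: 24% + 9.75% + 5.25% + 36% + 1.395% + 3.5% = 79.895%.
Rounded: 79.90%.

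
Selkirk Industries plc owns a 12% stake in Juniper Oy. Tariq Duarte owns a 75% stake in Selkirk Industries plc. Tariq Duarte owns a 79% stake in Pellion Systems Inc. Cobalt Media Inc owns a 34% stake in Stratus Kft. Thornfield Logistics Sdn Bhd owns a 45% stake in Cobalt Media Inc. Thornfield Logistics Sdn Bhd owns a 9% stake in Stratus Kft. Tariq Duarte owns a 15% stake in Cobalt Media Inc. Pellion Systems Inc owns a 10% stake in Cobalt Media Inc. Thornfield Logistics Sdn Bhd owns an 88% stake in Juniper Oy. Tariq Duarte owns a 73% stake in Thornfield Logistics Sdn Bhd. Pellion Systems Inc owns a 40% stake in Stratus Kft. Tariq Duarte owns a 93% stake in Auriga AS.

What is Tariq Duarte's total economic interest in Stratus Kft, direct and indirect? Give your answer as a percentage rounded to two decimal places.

Tariq reaches Stratus along 5 paths.
Via Pellion: 79% × 40% = 31.6%.
Via Thornfield → Cobalt: 73% × 45% × 34% = 11.169%.
Via Pellion → Cobalt: 79% × 10% × 34% = 2.686%.
Via Cobalt: 15% × 34% = 5.1%.
Via Thornfield: 73% × 9% = 6.57%.
Total: 31.6% + 11.169% + 2.686% + 5.1% + 6.57% = 57.125%.
Rounded: 57.13%.

57.13%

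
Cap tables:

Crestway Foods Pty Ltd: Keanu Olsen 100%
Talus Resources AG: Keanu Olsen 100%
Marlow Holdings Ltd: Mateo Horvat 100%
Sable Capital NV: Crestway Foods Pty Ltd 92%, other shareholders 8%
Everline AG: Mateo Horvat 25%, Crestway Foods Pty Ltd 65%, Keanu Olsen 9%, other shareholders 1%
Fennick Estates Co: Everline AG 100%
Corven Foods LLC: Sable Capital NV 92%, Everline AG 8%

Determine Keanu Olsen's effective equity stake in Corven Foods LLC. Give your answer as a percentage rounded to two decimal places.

Keanu reaches Corven along 3 paths.
Via Crestway → Sable: 100% × 92% × 92% = 84.64%.
Via Crestway → Everline: 100% × 65% × 8% = 5.2%.
Via Everline: 9% × 8% = 0.72%.
Total: 84.64% + 5.2% + 0.72% = 90.56%.

90.56%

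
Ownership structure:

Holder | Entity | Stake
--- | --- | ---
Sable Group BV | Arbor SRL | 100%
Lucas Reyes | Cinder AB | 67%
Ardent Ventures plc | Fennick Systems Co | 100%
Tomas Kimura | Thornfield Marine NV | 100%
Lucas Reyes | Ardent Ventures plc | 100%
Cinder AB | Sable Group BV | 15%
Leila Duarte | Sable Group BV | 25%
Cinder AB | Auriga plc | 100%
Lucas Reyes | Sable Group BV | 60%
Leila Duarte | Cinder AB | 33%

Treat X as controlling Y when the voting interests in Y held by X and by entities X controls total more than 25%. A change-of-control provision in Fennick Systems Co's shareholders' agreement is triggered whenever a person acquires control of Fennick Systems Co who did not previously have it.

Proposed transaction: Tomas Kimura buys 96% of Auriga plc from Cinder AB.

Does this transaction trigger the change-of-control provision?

The purchase adds only to Tomas's holdings (Cinder's stake shrinks), so Tomas is the only person who could newly come to control Fennick.
Tomas holds 100% of Thornfield, so Tomas controls Thornfield.
Neither Tomas nor any entity Tomas controls holds any voting interest in Fennick.
So before the transaction, Tomas does not control Fennick.
After the purchase, Tomas holds 96% of Auriga directly, and Cinder's stake falls to 4%.
Tomas holds 96% of Auriga, so Tomas controls Auriga.
After the transaction, neither Tomas nor any entity Tomas controls holds a voting interest in Fennick, so Tomas still does not control it.
No new person acquires control, so the clause is not triggered.

No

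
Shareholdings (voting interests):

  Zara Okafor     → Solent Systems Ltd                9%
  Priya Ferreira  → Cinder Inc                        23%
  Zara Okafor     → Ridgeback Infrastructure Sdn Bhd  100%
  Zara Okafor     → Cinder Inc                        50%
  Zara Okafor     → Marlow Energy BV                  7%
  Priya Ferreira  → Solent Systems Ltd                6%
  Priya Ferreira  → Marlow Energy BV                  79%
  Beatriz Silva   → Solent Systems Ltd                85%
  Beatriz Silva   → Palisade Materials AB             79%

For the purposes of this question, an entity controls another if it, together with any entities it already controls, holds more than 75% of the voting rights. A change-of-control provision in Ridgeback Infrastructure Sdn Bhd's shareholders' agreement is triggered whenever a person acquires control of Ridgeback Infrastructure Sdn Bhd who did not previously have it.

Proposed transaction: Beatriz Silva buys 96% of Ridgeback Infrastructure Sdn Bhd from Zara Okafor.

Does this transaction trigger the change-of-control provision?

The purchase adds only to Beatriz's holdings (Zara's stake shrinks), so Beatriz is the only person who could newly come to control Ridgeback.
Beatriz holds 85% of Solent, so Beatriz controls Solent.
Beatriz holds 79% of Palisade, so Beatriz controls Palisade.
Neither Beatriz nor any entity Beatriz controls holds any voting interest in Ridgeback.
So before the transaction, Beatriz does not control Ridgeback.
After the purchase, Beatriz holds 96% of Ridgeback directly, and Zara's stake falls to 4%.
Beatriz holds 96% of Ridgeback, so Beatriz controls Ridgeback.
Beatriz did not control Ridgeback before and does after, so the clause is triggered.

Yes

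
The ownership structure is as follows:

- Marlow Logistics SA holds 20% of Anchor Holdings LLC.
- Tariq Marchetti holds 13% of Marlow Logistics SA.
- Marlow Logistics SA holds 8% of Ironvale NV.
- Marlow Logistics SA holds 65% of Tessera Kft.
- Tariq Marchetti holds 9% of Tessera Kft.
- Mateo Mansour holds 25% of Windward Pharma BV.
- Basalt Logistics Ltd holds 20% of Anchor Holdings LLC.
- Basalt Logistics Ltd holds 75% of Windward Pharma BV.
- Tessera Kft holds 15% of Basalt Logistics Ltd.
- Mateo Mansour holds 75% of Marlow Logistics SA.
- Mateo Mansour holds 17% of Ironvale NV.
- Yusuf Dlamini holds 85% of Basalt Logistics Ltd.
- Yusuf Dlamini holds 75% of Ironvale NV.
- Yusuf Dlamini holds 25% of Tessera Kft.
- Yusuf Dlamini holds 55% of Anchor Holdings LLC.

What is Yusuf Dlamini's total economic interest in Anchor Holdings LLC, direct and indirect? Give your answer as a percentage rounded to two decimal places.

72.75%

Yusuf reaches Anchor along 3 paths.
Direct stake: 55% = 55%.
Via Basalt: 85% × 20% = 17%.
Via Tessera → Basalt: 25% × 15% × 20% = 0.75%.
Total: 55% + 17% + 0.75% = 72.75%.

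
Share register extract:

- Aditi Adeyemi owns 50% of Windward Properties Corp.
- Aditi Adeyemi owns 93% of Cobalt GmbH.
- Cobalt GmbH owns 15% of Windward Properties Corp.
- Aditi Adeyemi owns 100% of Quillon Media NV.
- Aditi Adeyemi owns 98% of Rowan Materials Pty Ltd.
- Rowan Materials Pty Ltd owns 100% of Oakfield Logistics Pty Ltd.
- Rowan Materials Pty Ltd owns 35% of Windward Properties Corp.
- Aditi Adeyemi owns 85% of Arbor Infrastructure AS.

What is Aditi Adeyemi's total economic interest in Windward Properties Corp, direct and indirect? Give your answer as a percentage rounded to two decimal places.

Aditi reaches Windward along 3 paths.
Via Rowan: 98% × 35% = 34.3%.
Via Cobalt: 93% × 15% = 13.95%.
Direct stake: 50% = 50%.
Total: 34.3% + 13.95% + 50% = 98.25%.

98.25%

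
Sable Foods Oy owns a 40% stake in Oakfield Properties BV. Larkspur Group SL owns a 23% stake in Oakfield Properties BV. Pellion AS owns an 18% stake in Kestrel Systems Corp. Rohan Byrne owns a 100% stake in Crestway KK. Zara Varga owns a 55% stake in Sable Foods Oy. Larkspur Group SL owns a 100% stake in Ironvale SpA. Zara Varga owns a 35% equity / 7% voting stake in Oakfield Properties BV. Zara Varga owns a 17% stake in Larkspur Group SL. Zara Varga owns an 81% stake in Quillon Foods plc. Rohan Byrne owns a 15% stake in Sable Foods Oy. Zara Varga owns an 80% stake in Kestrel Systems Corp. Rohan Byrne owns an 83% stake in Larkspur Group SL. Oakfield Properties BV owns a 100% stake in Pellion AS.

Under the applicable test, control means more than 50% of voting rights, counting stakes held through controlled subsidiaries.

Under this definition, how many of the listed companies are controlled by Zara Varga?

3

Zara holds 55% of Sable, so Zara controls Sable.
Zara holds 81% of Quillon, so Zara controls Quillon.
Zara holds 80% of Kestrel, so Zara controls Kestrel.
No other company's threshold is met.
Zara controls 3 companies.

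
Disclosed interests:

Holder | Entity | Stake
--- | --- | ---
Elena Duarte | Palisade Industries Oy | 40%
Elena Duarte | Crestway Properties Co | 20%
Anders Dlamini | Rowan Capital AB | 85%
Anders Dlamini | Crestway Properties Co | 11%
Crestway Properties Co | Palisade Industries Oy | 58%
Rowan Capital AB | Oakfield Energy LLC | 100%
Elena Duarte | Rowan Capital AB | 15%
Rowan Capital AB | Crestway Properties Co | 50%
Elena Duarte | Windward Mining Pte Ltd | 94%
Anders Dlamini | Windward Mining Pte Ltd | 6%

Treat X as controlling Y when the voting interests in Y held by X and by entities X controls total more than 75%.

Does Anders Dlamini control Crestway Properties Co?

Anders holds 85% of Rowan, so Anders controls Rowan.
Rowan holds 100% of Oakfield, so Anders controls Oakfield.
In Crestway, Anders's side holds only 11% + 50% = 61%, not > 75%.
So Anders does not control Crestway.

No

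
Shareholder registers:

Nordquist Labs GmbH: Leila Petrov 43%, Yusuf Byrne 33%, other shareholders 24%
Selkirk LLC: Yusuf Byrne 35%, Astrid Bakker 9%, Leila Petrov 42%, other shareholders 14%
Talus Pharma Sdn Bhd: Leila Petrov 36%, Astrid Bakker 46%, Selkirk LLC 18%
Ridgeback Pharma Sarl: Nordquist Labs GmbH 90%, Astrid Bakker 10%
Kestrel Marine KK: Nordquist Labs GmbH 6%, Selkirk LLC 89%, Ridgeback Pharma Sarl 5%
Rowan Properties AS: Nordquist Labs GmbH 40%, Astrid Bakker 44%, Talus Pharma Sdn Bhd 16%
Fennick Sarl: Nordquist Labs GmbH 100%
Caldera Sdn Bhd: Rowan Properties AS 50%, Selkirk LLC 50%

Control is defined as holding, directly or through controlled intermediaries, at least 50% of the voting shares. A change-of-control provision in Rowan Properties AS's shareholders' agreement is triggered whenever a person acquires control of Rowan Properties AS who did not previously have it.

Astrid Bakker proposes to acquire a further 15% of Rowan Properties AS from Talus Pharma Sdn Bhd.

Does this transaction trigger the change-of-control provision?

The purchase adds only to Astrid's holdings (Talus's stake shrinks), so Astrid is the only person who could newly come to control Rowan.
Astrid's largest direct stake is 46% in Talus, which does not meet the threshold, so Astrid controls no company.
In Rowan, Astrid's side holds only 44%, not ≥ 50%.
So before the transaction, Astrid does not control Rowan.
After the purchase, Astrid's direct stake in Rowan rises to 44% + 15% = 59%, and Talus's stake falls to 1%.
Astrid holds 59% of Rowan, so Astrid controls Rowan.
Astrid did not control Rowan before and does after, so the clause is triggered.

Yes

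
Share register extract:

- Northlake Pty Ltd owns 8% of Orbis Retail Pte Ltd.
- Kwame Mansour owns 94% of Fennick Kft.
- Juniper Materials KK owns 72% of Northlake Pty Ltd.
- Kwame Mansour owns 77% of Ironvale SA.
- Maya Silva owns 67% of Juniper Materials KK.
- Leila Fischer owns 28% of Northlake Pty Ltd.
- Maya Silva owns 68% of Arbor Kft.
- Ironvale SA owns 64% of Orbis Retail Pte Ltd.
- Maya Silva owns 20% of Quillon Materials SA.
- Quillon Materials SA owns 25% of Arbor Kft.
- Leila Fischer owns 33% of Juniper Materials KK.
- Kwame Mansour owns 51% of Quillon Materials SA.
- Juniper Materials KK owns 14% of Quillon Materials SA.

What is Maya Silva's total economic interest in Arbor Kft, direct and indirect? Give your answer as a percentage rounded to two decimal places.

75.35%

Maya reaches Arbor along 3 paths.
Via Quillon: 20% × 25% = 5%.
Via Juniper → Quillon: 67% × 14% × 25% = 2.345%.
Direct stake: 68% = 68%.
Total: 5% + 2.345% + 68% = 75.345%.
Rounded: 75.35%.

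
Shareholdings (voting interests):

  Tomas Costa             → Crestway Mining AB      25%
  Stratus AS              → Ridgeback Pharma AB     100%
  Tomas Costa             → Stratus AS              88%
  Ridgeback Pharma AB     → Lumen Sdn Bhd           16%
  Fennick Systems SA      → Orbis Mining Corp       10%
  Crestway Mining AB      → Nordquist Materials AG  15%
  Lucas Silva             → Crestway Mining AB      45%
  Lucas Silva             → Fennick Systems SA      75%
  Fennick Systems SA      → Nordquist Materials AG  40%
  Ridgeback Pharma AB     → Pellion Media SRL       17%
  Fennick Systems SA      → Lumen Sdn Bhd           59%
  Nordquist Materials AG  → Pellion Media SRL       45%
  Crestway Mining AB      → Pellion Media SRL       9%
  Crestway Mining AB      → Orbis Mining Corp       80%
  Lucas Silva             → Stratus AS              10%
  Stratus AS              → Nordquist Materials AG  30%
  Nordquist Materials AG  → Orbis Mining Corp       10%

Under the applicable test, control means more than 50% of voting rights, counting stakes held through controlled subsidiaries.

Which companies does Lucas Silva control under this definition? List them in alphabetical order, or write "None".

Lucas holds 75% of Fennick, so Lucas controls Fennick.
Fennick holds 59% of Lumen, so Lucas controls Lumen.
No other company's threshold is met.

Fennick Systems SA, Lumen Sdn Bhd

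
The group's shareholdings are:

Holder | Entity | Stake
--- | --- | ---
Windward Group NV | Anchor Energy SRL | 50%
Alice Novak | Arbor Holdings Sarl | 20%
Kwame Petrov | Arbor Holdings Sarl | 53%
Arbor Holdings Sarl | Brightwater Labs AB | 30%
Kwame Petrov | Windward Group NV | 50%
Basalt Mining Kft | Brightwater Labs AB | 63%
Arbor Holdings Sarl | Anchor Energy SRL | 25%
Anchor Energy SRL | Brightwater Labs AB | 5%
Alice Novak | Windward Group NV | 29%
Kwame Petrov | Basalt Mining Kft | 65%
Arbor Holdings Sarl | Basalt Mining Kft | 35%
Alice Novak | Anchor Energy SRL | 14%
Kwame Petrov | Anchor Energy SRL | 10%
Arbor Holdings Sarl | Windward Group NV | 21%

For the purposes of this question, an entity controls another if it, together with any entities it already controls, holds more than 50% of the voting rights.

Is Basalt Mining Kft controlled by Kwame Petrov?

Kwame holds 53% of Arbor, so Kwame controls Arbor.
Kwame and Arbor together hold 65% + 35% = 100% of Basalt, so Kwame controls Basalt.

Yes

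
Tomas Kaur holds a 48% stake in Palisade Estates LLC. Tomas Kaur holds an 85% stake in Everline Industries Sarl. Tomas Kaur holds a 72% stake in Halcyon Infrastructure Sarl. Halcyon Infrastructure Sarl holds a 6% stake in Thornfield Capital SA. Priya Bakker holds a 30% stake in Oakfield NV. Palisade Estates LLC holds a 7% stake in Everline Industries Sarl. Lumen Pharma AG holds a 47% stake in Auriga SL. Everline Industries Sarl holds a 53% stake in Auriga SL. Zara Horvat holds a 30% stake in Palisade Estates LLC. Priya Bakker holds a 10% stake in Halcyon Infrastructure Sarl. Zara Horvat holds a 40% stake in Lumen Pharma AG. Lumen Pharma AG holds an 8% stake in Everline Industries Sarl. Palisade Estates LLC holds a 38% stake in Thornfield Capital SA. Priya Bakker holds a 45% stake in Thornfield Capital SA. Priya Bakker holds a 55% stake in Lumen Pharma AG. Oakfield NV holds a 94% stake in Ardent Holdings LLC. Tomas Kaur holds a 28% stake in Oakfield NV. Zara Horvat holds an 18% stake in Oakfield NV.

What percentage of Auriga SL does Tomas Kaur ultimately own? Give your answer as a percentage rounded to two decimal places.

Tomas reaches Auriga along 2 paths.
Via Palisade → Everline: 48% × 7% × 53% = 1.7808%.
Via Everline: 85% × 53% = 45.05%.
Total: 1.7808% + 45.05% = 46.8308%.
Rounded: 46.83%.

46.83%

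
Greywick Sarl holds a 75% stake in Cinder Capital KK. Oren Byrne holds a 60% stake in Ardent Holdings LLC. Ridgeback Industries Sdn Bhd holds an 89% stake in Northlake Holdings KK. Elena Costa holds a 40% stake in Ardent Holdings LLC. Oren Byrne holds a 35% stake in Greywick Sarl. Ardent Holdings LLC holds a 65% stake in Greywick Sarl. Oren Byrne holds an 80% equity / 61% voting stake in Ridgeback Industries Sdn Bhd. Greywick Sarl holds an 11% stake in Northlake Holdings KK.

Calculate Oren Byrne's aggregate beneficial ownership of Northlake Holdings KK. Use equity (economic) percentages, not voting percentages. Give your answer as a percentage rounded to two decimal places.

79.34%

Oren reaches Northlake along 3 paths.
Via Greywick: 35% × 11% = 3.85%.
Via Ardent → Greywick: 60% × 65% × 11% = 4.29%.
Via Ridgeback: 80% × 89% = 71.2%.
Total: 3.85% + 4.29% + 71.2% = 79.34%.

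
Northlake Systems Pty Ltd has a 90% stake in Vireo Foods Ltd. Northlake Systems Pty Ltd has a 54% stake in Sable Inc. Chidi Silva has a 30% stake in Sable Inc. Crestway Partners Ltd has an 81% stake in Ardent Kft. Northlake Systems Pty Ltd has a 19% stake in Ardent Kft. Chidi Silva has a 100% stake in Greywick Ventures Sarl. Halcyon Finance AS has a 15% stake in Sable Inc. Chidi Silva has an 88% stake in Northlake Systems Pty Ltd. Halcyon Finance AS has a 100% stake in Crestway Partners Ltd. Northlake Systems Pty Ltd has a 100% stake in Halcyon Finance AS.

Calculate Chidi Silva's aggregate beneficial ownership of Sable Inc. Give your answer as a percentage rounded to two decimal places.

90.72%

Chidi reaches Sable along 3 paths.
Direct stake: 30% = 30%.
Via Northlake → Halcyon: 88% × 100% × 15% = 13.2%.
Via Northlake: 88% × 54% = 47.52%.
Total: 30% + 13.2% + 47.52% = 90.72%.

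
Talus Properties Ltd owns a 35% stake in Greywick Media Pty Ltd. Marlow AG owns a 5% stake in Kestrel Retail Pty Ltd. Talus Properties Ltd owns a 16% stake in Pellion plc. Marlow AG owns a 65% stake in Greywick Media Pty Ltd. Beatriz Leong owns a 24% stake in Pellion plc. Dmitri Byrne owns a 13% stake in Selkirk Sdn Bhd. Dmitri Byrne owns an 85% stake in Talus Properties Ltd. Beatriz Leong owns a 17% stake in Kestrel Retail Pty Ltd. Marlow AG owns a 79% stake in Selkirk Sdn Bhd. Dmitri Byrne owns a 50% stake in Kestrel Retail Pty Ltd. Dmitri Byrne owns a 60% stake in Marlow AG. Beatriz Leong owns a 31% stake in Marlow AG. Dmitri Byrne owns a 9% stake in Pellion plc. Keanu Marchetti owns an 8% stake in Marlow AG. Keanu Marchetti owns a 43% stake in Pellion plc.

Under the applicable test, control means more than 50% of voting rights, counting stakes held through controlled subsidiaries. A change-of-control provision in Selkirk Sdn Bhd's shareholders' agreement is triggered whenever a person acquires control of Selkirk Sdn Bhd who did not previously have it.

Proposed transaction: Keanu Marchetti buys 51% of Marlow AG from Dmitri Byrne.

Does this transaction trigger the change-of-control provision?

Yes

The purchase adds only to Keanu's holdings (Dmitri's stake shrinks), so Keanu is the only person who could newly come to control Selkirk.
Keanu's largest direct stake is 43% in Pellion, which does not meet the threshold, so Keanu controls no company.
Neither Keanu nor any entity Keanu controls holds any voting interest in Selkirk.
So before the transaction, Keanu does not control Selkirk.
After the purchase, Keanu's direct stake in Marlow rises to 8% + 51% = 59%, and Dmitri's stake falls to 9%.
Keanu holds 59% of Marlow, so Keanu controls Marlow.
Marlow holds 79% of Selkirk, so Keanu controls Selkirk.
Keanu did not control Selkirk before and does after, so the clause is triggered.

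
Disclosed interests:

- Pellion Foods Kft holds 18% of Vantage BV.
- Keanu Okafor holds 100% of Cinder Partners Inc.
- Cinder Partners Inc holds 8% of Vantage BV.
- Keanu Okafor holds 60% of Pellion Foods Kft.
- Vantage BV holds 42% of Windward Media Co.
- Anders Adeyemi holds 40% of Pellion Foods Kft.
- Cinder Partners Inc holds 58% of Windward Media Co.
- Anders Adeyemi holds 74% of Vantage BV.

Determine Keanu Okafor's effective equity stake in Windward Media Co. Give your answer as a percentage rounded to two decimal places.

Keanu reaches Windward along 3 paths.
Via Cinder: 100% × 58% = 58%.
Via Cinder → Vantage: 100% × 8% × 42% = 3.36%.
Via Pellion → Vantage: 60% × 18% × 42% = 4.536%.
Total: 58% + 3.36% + 4.536% = 65.896%.
Rounded: 65.90%.

65.90%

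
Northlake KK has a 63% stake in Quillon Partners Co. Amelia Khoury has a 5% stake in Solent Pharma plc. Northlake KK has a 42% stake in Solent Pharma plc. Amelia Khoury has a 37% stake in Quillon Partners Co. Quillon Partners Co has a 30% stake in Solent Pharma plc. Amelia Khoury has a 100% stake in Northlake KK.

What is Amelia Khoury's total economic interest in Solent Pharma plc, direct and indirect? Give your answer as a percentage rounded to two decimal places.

Amelia reaches Solent along 4 paths.
Direct stake: 5% = 5%.
Via Northlake: 100% × 42% = 42%.
Via Northlake → Quillon: 100% × 63% × 30% = 18.9%.
Via Quillon: 37% × 30% = 11.1%.
Total: 5% + 42% + 18.9% + 11.1% = 77%.
Rounded: 77.00%.

77.00%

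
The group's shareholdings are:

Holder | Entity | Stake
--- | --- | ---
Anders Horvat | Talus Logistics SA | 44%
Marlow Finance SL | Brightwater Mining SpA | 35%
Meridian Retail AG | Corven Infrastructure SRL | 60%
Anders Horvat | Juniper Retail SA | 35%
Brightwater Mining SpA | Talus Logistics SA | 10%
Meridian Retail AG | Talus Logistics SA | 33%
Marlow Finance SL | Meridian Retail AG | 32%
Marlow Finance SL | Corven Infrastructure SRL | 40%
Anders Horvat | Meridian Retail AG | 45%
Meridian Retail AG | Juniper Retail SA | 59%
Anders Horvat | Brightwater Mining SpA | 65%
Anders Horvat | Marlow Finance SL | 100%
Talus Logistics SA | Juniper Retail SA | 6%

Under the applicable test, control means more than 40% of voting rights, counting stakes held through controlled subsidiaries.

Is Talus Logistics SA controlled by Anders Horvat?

Yes

Anders holds 100% of Marlow, so Anders controls Marlow.
Marlow and Anders together hold 35% + 65% = 100% of Brightwater, so Anders controls Brightwater.
Anders and Marlow together hold 45% + 32% = 77% of Meridian, so Anders controls Meridian.
Meridian and Brightwater and Anders together hold 33% + 10% + 44% = 87% of Talus, so Anders controls Talus.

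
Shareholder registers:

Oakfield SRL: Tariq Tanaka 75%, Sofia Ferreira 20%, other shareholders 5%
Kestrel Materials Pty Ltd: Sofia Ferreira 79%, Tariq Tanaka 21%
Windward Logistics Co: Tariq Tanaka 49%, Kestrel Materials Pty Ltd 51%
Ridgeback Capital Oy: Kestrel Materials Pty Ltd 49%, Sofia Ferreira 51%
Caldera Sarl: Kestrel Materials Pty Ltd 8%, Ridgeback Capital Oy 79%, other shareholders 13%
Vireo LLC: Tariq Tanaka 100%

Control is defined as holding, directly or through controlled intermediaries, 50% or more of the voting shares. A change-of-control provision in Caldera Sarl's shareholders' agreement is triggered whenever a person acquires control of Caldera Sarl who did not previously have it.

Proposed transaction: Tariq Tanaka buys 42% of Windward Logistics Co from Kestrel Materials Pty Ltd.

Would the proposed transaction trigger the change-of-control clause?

No

The purchase adds only to Tariq's holdings (Kestrel's stake shrinks), so Tariq is the only person who could newly come to control Caldera.
Tariq holds 75% of Oakfield, so Tariq controls Oakfield.
Tariq holds 100% of Vireo, so Tariq controls Vireo.
Neither Tariq nor any entity Tariq controls holds any voting interest in Caldera.
So before the transaction, Tariq does not control Caldera.
After the purchase, Tariq's direct stake in Windward rises to 49% + 42% = 91%, and Kestrel's stake falls to 9%.
Tariq holds 91% of Windward, so Tariq controls Windward.
After the transaction, neither Tariq nor any entity Tariq controls holds a voting interest in Caldera, so Tariq still does not control it.
No new person acquires control, so the clause is not triggered.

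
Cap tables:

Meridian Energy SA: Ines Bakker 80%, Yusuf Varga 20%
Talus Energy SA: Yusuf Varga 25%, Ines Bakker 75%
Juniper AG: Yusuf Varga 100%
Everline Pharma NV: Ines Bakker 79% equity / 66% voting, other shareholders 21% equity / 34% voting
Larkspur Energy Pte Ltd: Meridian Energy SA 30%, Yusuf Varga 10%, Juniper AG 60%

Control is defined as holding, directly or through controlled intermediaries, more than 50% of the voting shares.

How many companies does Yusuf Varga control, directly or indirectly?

2

Yusuf holds 100% of Juniper, so Yusuf controls Juniper.
Yusuf and Juniper together hold 10% + 60% = 70% of Larkspur, so Yusuf controls Larkspur.
No other company's threshold is met.
Yusuf controls 2 companies.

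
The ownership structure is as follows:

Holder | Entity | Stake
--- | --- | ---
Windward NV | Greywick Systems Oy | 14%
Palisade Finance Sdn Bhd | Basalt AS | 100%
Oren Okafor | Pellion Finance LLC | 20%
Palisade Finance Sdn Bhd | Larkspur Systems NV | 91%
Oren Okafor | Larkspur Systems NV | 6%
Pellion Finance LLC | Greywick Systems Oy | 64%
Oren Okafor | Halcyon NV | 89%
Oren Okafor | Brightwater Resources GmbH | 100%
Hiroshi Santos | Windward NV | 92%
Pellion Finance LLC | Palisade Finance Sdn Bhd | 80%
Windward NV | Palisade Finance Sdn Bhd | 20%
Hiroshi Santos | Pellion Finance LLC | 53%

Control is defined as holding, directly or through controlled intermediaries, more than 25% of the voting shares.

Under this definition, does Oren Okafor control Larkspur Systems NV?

Oren holds 100% of Brightwater, so Oren controls Brightwater.
Oren holds 89% of Halcyon, so Oren controls Halcyon.
In Larkspur, Oren's side holds only 6%, not > 25%.
So Oren does not control Larkspur.

No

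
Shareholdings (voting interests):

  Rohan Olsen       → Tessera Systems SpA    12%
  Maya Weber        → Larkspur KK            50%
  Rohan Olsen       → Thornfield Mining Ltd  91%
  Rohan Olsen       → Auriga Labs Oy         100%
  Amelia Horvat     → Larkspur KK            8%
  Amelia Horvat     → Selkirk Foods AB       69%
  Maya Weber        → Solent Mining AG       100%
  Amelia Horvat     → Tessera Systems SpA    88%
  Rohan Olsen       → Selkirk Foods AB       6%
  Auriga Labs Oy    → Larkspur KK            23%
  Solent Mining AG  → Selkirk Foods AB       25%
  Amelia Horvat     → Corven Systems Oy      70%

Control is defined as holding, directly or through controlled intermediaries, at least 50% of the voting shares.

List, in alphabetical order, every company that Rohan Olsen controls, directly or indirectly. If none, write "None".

Auriga Labs Oy, Thornfield Mining Ltd

Rohan holds 100% of Auriga, so Rohan controls Auriga.
Rohan holds 91% of Thornfield, so Rohan controls Thornfield.
No other company's threshold is met.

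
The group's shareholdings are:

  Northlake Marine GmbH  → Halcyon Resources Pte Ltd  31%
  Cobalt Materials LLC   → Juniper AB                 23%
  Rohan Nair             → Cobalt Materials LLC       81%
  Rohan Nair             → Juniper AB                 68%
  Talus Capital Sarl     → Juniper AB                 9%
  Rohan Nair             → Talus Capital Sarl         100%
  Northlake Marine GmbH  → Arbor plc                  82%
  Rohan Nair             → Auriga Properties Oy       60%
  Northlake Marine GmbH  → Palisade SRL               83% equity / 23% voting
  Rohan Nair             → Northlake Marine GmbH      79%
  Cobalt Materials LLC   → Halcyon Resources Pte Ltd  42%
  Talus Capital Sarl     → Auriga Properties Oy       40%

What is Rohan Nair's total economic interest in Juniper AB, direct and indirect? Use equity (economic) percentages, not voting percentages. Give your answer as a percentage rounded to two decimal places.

95.63%

Rohan reaches Juniper along 3 paths.
Via Cobalt: 81% × 23% = 18.63%.
Direct stake: 68% = 68%.
Via Talus: 100% × 9% = 9%.
Total: 18.63% + 68% + 9% = 95.63%.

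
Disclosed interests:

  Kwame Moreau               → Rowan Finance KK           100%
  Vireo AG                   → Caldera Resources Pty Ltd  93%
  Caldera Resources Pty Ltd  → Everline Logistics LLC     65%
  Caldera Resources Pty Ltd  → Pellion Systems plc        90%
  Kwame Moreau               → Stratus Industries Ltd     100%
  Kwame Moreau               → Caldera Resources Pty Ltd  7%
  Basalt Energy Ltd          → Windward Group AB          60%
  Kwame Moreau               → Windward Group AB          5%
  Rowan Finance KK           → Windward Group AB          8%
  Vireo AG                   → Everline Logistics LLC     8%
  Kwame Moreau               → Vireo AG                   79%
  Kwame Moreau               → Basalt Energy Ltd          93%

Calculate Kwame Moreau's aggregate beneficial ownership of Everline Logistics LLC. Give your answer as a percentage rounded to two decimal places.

Kwame reaches Everline along 3 paths.
Via Caldera: 7% × 65% = 4.55%.
Via Vireo → Caldera: 79% × 93% × 65% = 47.7555%.
Via Vireo: 79% × 8% = 6.32%.
Total: 4.55% + 47.7555% + 6.32% = 58.6255%.
Rounded: 58.63%.

58.63%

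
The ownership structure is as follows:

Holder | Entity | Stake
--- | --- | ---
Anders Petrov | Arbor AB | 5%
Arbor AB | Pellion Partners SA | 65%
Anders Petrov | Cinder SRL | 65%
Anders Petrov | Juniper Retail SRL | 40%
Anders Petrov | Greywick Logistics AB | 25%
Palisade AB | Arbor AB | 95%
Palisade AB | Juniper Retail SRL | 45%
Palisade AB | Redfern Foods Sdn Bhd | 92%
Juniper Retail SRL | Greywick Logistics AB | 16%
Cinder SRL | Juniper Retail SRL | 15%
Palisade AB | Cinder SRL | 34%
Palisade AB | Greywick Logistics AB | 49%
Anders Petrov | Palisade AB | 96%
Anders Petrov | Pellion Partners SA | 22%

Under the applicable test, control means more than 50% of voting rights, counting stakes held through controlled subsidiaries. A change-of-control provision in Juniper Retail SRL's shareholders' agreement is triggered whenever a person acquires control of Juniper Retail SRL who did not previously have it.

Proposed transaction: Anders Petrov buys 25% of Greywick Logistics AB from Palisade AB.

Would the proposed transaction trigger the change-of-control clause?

The purchase adds only to Anders's holdings (Palisade's stake shrinks), so Anders is the only person who could newly come to control Juniper.
Anders holds 96% of Palisade, so Anders controls Palisade.
Anders and Palisade together hold 65% + 34% = 99% of Cinder, so Anders controls Cinder.
Palisade and Cinder and Anders together hold 45% + 15% + 40% = 100% of Juniper, so Anders controls Juniper.
So Anders already controls Juniper before the transaction.
After the purchase, Anders's direct stake in Greywick rises to 25% + 25% = 50%, and Palisade's stake falls to 24%.
Anders controlled Juniper already, so this is not a new person acquiring control; every other person's position is unchanged or reduced.
No new person acquires control, so the clause is not triggered.

No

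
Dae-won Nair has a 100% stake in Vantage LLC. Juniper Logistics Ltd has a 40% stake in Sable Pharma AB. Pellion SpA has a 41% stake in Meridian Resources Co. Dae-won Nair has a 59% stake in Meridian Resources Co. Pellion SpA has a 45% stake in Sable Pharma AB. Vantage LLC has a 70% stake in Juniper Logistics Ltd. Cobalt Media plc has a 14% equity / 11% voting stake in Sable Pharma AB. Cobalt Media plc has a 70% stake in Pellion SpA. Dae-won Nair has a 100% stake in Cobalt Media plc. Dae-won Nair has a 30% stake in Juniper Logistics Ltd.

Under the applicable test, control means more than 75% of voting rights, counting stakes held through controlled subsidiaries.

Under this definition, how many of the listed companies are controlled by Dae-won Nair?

Dae-won holds 100% of Cobalt, so Dae-won controls Cobalt.
Dae-won holds 100% of Vantage, so Dae-won controls Vantage.
Vantage and Dae-won together hold 70% + 30% = 100% of Juniper, so Dae-won controls Juniper.
No other company's threshold is met.
Dae-won controls 3 companies.

3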